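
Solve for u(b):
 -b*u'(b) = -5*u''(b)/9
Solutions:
 u(b) = C1 + C2*erfi(3*sqrt(10)*b/10)


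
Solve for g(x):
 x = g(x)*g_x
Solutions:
 g(x) = -sqrt(C1 + x^2)
 g(x) = sqrt(C1 + x^2)


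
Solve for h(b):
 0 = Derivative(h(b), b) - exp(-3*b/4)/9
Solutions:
 h(b) = C1 - 4*exp(-3*b/4)/27


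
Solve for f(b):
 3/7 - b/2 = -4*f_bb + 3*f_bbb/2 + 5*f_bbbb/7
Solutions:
 f(b) = C1 + C2*b + C3*exp(b*(-21 + sqrt(2681))/20) + C4*exp(-b*(21 + sqrt(2681))/20) + b^3/48 - 27*b^2/896


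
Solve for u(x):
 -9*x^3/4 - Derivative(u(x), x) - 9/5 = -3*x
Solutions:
 u(x) = C1 - 9*x^4/16 + 3*x^2/2 - 9*x/5


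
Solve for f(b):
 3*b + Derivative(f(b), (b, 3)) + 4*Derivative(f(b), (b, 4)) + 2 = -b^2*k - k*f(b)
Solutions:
 f(b) = C1*exp(b*Piecewise((-sqrt(1/64 - (-k)^(1/3)/4)/2 - sqrt((-k)^(1/3)/4 + 1/32 + 1/(256*sqrt(1/64 - (-k)^(1/3)/4)))/2 - 1/16, Eq(k, 0)), (-sqrt(k/(6*(k/1024 + sqrt(-k^3/1728 + k^2/1048576))^(1/3)) + 2*(k/1024 + sqrt(-k^3/1728 + k^2/1048576))^(1/3) + 1/64)/2 - sqrt(-k/(6*(k/1024 + sqrt(-k^3/1728 + k^2/1048576))^(1/3)) - 2*(k/1024 + sqrt(-k^3/1728 + k^2/1048576))^(1/3) + 1/32 + 1/(256*sqrt(k/(6*(k/1024 + sqrt(-k^3/1728 + k^2/1048576))^(1/3)) + 2*(k/1024 + sqrt(-k^3/1728 + k^2/1048576))^(1/3) + 1/64)))/2 - 1/16, True))) + C2*exp(b*Piecewise((-sqrt(1/64 - (-k)^(1/3)/4)/2 + sqrt((-k)^(1/3)/4 + 1/32 + 1/(256*sqrt(1/64 - (-k)^(1/3)/4)))/2 - 1/16, Eq(k, 0)), (-sqrt(k/(6*(k/1024 + sqrt(-k^3/1728 + k^2/1048576))^(1/3)) + 2*(k/1024 + sqrt(-k^3/1728 + k^2/1048576))^(1/3) + 1/64)/2 + sqrt(-k/(6*(k/1024 + sqrt(-k^3/1728 + k^2/1048576))^(1/3)) - 2*(k/1024 + sqrt(-k^3/1728 + k^2/1048576))^(1/3) + 1/32 + 1/(256*sqrt(k/(6*(k/1024 + sqrt(-k^3/1728 + k^2/1048576))^(1/3)) + 2*(k/1024 + sqrt(-k^3/1728 + k^2/1048576))^(1/3) + 1/64)))/2 - 1/16, True))) + C3*exp(b*Piecewise((sqrt(1/64 - (-k)^(1/3)/4)/2 - sqrt((-k)^(1/3)/4 + 1/32 - 1/(256*sqrt(1/64 - (-k)^(1/3)/4)))/2 - 1/16, Eq(k, 0)), (sqrt(k/(6*(k/1024 + sqrt(-k^3/1728 + k^2/1048576))^(1/3)) + 2*(k/1024 + sqrt(-k^3/1728 + k^2/1048576))^(1/3) + 1/64)/2 - sqrt(-k/(6*(k/1024 + sqrt(-k^3/1728 + k^2/1048576))^(1/3)) - 2*(k/1024 + sqrt(-k^3/1728 + k^2/1048576))^(1/3) + 1/32 - 1/(256*sqrt(k/(6*(k/1024 + sqrt(-k^3/1728 + k^2/1048576))^(1/3)) + 2*(k/1024 + sqrt(-k^3/1728 + k^2/1048576))^(1/3) + 1/64)))/2 - 1/16, True))) + C4*exp(b*Piecewise((sqrt(1/64 - (-k)^(1/3)/4)/2 + sqrt((-k)^(1/3)/4 + 1/32 - 1/(256*sqrt(1/64 - (-k)^(1/3)/4)))/2 - 1/16, Eq(k, 0)), (sqrt(k/(6*(k/1024 + sqrt(-k^3/1728 + k^2/1048576))^(1/3)) + 2*(k/1024 + sqrt(-k^3/1728 + k^2/1048576))^(1/3) + 1/64)/2 + sqrt(-k/(6*(k/1024 + sqrt(-k^3/1728 + k^2/1048576))^(1/3)) - 2*(k/1024 + sqrt(-k^3/1728 + k^2/1048576))^(1/3) + 1/32 - 1/(256*sqrt(k/(6*(k/1024 + sqrt(-k^3/1728 + k^2/1048576))^(1/3)) + 2*(k/1024 + sqrt(-k^3/1728 + k^2/1048576))^(1/3) + 1/64)))/2 - 1/16, True))) - b^2 - 3*b/k - 2/k


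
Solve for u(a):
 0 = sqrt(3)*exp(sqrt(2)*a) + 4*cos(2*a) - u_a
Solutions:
 u(a) = C1 + sqrt(6)*exp(sqrt(2)*a)/2 + 2*sin(2*a)


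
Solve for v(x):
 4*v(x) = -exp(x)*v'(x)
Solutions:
 v(x) = C1*exp(4*exp(-x))


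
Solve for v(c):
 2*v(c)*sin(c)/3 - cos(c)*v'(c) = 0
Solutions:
 v(c) = C1/cos(c)^(2/3)


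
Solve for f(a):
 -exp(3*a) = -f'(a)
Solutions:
 f(a) = C1 + exp(3*a)/3


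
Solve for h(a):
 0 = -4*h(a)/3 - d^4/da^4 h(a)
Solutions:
 h(a) = (C1*sin(3^(3/4)*a/3) + C2*cos(3^(3/4)*a/3))*exp(-3^(3/4)*a/3) + (C3*sin(3^(3/4)*a/3) + C4*cos(3^(3/4)*a/3))*exp(3^(3/4)*a/3)


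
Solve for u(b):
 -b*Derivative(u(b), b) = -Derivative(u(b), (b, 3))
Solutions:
 u(b) = C1 + Integral(C2*airyai(b) + C3*airybi(b), b)


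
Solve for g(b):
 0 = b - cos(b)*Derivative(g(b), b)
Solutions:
 g(b) = C1 + Integral(b/cos(b), b)


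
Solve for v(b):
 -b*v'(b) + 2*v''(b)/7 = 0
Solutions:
 v(b) = C1 + C2*erfi(sqrt(7)*b/2)


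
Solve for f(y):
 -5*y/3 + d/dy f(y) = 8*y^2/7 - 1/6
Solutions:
 f(y) = C1 + 8*y^3/21 + 5*y^2/6 - y/6


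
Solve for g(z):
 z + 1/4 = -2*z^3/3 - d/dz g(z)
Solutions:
 g(z) = C1 - z^4/6 - z^2/2 - z/4


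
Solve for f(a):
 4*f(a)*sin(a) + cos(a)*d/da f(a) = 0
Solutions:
 f(a) = C1*cos(a)^4


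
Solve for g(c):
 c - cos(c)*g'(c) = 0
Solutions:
 g(c) = C1 + Integral(c/cos(c), c)


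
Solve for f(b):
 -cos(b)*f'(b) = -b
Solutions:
 f(b) = C1 + Integral(b/cos(b), b)


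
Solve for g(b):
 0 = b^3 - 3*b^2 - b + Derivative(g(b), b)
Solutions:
 g(b) = C1 - b^4/4 + b^3 + b^2/2


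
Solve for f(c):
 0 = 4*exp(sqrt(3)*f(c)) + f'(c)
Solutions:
 f(c) = sqrt(3)*(2*log(1/(C1 + 4*c)) - log(3))/6


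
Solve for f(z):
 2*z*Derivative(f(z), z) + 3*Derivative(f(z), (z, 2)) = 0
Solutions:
 f(z) = C1 + C2*erf(sqrt(3)*z/3)


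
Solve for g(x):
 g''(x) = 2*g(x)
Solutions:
 g(x) = C1*exp(-sqrt(2)*x) + C2*exp(sqrt(2)*x)


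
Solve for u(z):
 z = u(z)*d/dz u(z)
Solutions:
 u(z) = -sqrt(C1 + z^2)
 u(z) = sqrt(C1 + z^2)


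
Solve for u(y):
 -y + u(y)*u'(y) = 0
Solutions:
 u(y) = -sqrt(C1 + y^2)
 u(y) = sqrt(C1 + y^2)


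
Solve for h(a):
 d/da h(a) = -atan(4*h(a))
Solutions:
 Integral(1/atan(4*_y), (_y, h(a))) = C1 - a


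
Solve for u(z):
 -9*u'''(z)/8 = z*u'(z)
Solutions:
 u(z) = C1 + Integral(C2*airyai(-2*3^(1/3)*z/3) + C3*airybi(-2*3^(1/3)*z/3), z)


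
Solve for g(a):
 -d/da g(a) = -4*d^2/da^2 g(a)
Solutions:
 g(a) = C1 + C2*exp(a/4)


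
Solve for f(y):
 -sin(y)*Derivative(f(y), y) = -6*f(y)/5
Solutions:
 f(y) = C1*(cos(y) - 1)^(3/5)/(cos(y) + 1)^(3/5)


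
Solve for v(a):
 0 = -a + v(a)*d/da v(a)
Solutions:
 v(a) = -sqrt(C1 + a^2)
 v(a) = sqrt(C1 + a^2)


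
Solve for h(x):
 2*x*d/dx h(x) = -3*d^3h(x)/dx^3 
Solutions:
 h(x) = C1 + Integral(C2*airyai(-2^(1/3)*3^(2/3)*x/3) + C3*airybi(-2^(1/3)*3^(2/3)*x/3), x)


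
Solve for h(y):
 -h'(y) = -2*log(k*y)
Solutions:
 h(y) = C1 + 2*y*log(k*y) - 2*y


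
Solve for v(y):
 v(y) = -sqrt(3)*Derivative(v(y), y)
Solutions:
 v(y) = C1*exp(-sqrt(3)*y/3)


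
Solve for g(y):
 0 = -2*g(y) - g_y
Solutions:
 g(y) = C1*exp(-2*y)


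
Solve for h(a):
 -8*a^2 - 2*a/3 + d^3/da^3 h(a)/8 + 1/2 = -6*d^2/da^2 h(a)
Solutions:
 h(a) = C1 + C2*a + C3*exp(-48*a) + a^4/9 + a^3/108 - 73*a^2/1728


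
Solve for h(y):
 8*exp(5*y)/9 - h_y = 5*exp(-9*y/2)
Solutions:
 h(y) = C1 + 8*exp(5*y)/45 + 10*exp(-9*y/2)/9


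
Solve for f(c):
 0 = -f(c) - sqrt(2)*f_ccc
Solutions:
 f(c) = C3*exp(-2^(5/6)*c/2) + (C1*sin(2^(5/6)*sqrt(3)*c/4) + C2*cos(2^(5/6)*sqrt(3)*c/4))*exp(2^(5/6)*c/4)


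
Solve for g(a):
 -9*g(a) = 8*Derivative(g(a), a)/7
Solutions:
 g(a) = C1*exp(-63*a/8)


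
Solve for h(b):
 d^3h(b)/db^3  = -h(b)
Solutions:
 h(b) = C3*exp(-b) + (C1*sin(sqrt(3)*b/2) + C2*cos(sqrt(3)*b/2))*exp(b/2)


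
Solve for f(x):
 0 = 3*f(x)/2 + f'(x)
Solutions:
 f(x) = C1*exp(-3*x/2)


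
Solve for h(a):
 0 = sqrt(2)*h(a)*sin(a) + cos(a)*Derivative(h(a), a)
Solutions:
 h(a) = C1*cos(a)^(sqrt(2))


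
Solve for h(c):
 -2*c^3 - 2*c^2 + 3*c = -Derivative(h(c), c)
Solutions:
 h(c) = C1 + c^4/2 + 2*c^3/3 - 3*c^2/2


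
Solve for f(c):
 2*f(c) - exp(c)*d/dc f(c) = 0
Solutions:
 f(c) = C1*exp(-2*exp(-c))


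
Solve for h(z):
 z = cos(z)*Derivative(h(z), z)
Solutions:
 h(z) = C1 + Integral(z/cos(z), z)


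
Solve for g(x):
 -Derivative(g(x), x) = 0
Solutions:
 g(x) = C1


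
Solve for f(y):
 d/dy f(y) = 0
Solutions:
 f(y) = C1


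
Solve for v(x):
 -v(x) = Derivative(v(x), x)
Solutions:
 v(x) = C1*exp(-x)


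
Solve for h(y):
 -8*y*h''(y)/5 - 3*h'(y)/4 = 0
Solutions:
 h(y) = C1 + C2*y^(17/32)


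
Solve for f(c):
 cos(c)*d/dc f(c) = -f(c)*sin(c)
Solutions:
 f(c) = C1*cos(c)


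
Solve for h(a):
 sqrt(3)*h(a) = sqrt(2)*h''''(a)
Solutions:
 h(a) = C1*exp(-2^(7/8)*3^(1/8)*a/2) + C2*exp(2^(7/8)*3^(1/8)*a/2) + C3*sin(2^(7/8)*3^(1/8)*a/2) + C4*cos(2^(7/8)*3^(1/8)*a/2)


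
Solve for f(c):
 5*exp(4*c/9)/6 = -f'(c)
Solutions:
 f(c) = C1 - 15*exp(4*c/9)/8


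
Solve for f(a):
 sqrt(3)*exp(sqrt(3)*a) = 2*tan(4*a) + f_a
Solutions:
 f(a) = C1 + exp(sqrt(3)*a) + log(cos(4*a))/2


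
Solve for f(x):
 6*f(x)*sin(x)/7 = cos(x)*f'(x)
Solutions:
 f(x) = C1/cos(x)^(6/7)


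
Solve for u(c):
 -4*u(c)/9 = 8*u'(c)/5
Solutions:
 u(c) = C1*exp(-5*c/18)


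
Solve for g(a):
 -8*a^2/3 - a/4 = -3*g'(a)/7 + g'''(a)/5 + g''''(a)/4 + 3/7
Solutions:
 g(a) = C1 + C2*exp(-a*(56*2^(2/3)*7^(1/3)/(45*sqrt(48385) + 9901)^(1/3) + 56 + 2^(1/3)*7^(2/3)*(45*sqrt(48385) + 9901)^(1/3))/210)*sin(14^(1/3)*sqrt(3)*a*(-7^(1/3)*(45*sqrt(48385) + 9901)^(1/3) + 56*2^(1/3)/(45*sqrt(48385) + 9901)^(1/3))/210) + C3*exp(-a*(56*2^(2/3)*7^(1/3)/(45*sqrt(48385) + 9901)^(1/3) + 56 + 2^(1/3)*7^(2/3)*(45*sqrt(48385) + 9901)^(1/3))/210)*cos(14^(1/3)*sqrt(3)*a*(-7^(1/3)*(45*sqrt(48385) + 9901)^(1/3) + 56*2^(1/3)/(45*sqrt(48385) + 9901)^(1/3))/210) + C4*exp(a*(-28 + 56*2^(2/3)*7^(1/3)/(45*sqrt(48385) + 9901)^(1/3) + 2^(1/3)*7^(2/3)*(45*sqrt(48385) + 9901)^(1/3))/105) + 56*a^3/27 + 7*a^2/24 + 919*a/135


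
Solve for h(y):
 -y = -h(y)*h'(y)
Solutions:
 h(y) = -sqrt(C1 + y^2)
 h(y) = sqrt(C1 + y^2)


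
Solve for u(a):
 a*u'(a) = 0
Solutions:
 u(a) = C1


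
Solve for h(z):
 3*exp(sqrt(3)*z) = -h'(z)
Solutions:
 h(z) = C1 - sqrt(3)*exp(sqrt(3)*z)


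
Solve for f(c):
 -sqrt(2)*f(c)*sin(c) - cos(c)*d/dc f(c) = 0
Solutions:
 f(c) = C1*cos(c)^(sqrt(2))


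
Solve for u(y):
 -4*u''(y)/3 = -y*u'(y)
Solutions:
 u(y) = C1 + C2*erfi(sqrt(6)*y/4)


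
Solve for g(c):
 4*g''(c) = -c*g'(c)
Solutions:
 g(c) = C1 + C2*erf(sqrt(2)*c/4)


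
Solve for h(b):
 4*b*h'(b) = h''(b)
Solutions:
 h(b) = C1 + C2*erfi(sqrt(2)*b)


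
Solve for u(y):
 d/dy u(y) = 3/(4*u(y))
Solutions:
 u(y) = -sqrt(C1 + 6*y)/2
 u(y) = sqrt(C1 + 6*y)/2


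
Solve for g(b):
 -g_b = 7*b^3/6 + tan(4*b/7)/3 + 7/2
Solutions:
 g(b) = C1 - 7*b^4/24 - 7*b/2 + 7*log(cos(4*b/7))/12


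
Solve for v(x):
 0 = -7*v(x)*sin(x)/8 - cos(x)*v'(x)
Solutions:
 v(x) = C1*cos(x)^(7/8)


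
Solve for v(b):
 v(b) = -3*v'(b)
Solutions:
 v(b) = C1*exp(-b/3)


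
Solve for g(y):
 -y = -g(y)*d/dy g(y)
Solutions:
 g(y) = -sqrt(C1 + y^2)
 g(y) = sqrt(C1 + y^2)


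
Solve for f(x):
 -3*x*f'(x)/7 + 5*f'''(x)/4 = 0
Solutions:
 f(x) = C1 + Integral(C2*airyai(12^(1/3)*35^(2/3)*x/35) + C3*airybi(12^(1/3)*35^(2/3)*x/35), x)


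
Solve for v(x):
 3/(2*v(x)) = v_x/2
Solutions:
 v(x) = -sqrt(C1 + 6*x)
 v(x) = sqrt(C1 + 6*x)


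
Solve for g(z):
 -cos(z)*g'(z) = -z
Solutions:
 g(z) = C1 + Integral(z/cos(z), z)


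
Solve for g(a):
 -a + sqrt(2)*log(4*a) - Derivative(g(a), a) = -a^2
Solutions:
 g(a) = C1 + a^3/3 - a^2/2 + sqrt(2)*a*log(a) - sqrt(2)*a + 2*sqrt(2)*a*log(2)


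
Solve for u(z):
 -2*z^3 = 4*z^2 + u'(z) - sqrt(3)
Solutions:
 u(z) = C1 - z^4/2 - 4*z^3/3 + sqrt(3)*z


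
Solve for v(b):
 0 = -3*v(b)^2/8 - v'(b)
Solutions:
 v(b) = 8/(C1 + 3*b)


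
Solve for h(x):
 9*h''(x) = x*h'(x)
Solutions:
 h(x) = C1 + C2*erfi(sqrt(2)*x/6)


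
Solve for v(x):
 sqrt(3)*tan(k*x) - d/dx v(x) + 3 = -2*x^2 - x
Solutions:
 v(x) = C1 + 2*x^3/3 + x^2/2 + 3*x + sqrt(3)*Piecewise((-log(cos(k*x))/k, Ne(k, 0)), (0, True))


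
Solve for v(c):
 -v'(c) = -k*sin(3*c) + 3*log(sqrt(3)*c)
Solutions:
 v(c) = C1 - 3*c*log(c) - 3*c*log(3)/2 + 3*c - k*cos(3*c)/3


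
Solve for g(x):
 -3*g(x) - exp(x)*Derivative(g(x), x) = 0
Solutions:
 g(x) = C1*exp(3*exp(-x))


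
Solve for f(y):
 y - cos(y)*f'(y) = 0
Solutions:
 f(y) = C1 + Integral(y/cos(y), y)


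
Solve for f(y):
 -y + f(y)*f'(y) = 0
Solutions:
 f(y) = -sqrt(C1 + y^2)
 f(y) = sqrt(C1 + y^2)


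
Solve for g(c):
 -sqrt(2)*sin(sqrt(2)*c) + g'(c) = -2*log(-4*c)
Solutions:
 g(c) = C1 - 2*c*log(-c) - 4*c*log(2) + 2*c - cos(sqrt(2)*c)


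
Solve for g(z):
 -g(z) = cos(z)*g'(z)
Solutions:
 g(z) = C1*sqrt(sin(z) - 1)/sqrt(sin(z) + 1)


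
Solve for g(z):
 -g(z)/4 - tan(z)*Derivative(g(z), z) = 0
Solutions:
 g(z) = C1/sin(z)^(1/4)


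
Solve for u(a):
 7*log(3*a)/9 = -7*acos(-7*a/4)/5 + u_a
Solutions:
 u(a) = C1 + 7*a*log(a)/9 + 7*a*acos(-7*a/4)/5 - 7*a/9 + 7*a*log(3)/9 + sqrt(16 - 49*a^2)/5


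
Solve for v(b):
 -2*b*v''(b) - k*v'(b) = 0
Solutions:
 v(b) = C1 + b^(1 - re(k)/2)*(C2*sin(log(b)*Abs(im(k))/2) + C3*cos(log(b)*im(k)/2))


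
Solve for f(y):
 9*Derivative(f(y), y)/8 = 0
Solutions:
 f(y) = C1


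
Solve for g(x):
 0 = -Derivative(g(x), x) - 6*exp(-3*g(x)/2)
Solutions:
 g(x) = 2*log(C1 - 9*x)/3
 g(x) = 2*log((-1 - sqrt(3)*I)*(C1 - 9*x)^(1/3)/2)
 g(x) = 2*log((-1 + sqrt(3)*I)*(C1 - 9*x)^(1/3)/2)


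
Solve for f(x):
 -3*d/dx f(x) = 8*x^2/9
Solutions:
 f(x) = C1 - 8*x^3/81


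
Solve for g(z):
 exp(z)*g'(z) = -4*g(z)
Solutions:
 g(z) = C1*exp(4*exp(-z))


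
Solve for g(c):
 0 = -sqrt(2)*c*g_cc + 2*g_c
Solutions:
 g(c) = C1 + C2*c^(1 + sqrt(2))


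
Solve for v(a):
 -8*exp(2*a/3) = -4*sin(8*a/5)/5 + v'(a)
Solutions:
 v(a) = C1 - 12*exp(2*a/3) - cos(8*a/5)/2


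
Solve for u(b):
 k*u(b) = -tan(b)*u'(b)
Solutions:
 u(b) = C1*exp(-k*log(sin(b)))


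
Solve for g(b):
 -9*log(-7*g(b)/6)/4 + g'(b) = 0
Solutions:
 -4*Integral(1/(log(-_y) - log(6) + log(7)), (_y, g(b)))/9 = C1 - b


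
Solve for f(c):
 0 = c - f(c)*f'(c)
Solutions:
 f(c) = -sqrt(C1 + c^2)
 f(c) = sqrt(C1 + c^2)


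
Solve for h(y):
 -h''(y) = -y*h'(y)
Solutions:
 h(y) = C1 + C2*erfi(sqrt(2)*y/2)


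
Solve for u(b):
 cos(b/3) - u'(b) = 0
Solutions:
 u(b) = C1 + 3*sin(b/3)


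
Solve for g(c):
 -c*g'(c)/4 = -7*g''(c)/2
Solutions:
 g(c) = C1 + C2*erfi(sqrt(7)*c/14)


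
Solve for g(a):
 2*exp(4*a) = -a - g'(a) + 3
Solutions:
 g(a) = C1 - a^2/2 + 3*a - exp(4*a)/2


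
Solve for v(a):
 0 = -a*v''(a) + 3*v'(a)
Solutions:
 v(a) = C1 + C2*a^4


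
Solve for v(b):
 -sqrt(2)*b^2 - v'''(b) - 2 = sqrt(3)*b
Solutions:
 v(b) = C1 + C2*b + C3*b^2 - sqrt(2)*b^5/60 - sqrt(3)*b^4/24 - b^3/3


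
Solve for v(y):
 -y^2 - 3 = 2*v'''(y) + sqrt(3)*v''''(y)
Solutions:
 v(y) = C1 + C2*y + C3*y^2 + C4*exp(-2*sqrt(3)*y/3) - y^5/120 + sqrt(3)*y^4/48 - 3*y^3/8


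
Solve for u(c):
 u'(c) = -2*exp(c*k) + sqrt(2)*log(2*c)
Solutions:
 u(c) = C1 + sqrt(2)*c*log(c) + sqrt(2)*c*(-1 + log(2)) + Piecewise((-2*exp(c*k)/k, Ne(k, 0)), (-2*c, True))


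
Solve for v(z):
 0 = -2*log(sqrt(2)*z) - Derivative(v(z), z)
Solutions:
 v(z) = C1 - 2*z*log(z) - z*log(2) + 2*z


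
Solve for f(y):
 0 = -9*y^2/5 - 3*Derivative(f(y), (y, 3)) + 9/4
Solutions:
 f(y) = C1 + C2*y + C3*y^2 - y^5/100 + y^3/8


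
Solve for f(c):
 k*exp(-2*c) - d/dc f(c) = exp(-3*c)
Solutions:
 f(c) = C1 - k*exp(-2*c)/2 + exp(-3*c)/3


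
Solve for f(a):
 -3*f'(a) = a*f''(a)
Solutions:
 f(a) = C1 + C2/a^2


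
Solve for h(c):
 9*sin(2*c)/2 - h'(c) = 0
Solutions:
 h(c) = C1 - 9*cos(2*c)/4


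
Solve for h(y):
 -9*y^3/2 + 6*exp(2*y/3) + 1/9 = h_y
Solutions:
 h(y) = C1 - 9*y^4/8 + y/9 + 9*exp(2*y/3)


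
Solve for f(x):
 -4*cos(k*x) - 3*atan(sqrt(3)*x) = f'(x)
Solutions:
 f(x) = C1 - 3*x*atan(sqrt(3)*x) - 4*Piecewise((sin(k*x)/k, Ne(k, 0)), (x, True)) + sqrt(3)*log(3*x^2 + 1)/2


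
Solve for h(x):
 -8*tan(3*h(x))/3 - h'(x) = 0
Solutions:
 h(x) = -asin(C1*exp(-8*x))/3 + pi/3
 h(x) = asin(C1*exp(-8*x))/3


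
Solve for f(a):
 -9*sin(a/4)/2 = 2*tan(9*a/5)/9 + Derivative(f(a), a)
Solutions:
 f(a) = C1 + 10*log(cos(9*a/5))/81 + 18*cos(a/4)


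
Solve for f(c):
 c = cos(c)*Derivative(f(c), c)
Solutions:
 f(c) = C1 + Integral(c/cos(c), c)


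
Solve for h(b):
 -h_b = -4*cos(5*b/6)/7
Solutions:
 h(b) = C1 + 24*sin(5*b/6)/35


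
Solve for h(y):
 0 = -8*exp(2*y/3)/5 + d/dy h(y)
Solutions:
 h(y) = C1 + 12*exp(2*y/3)/5


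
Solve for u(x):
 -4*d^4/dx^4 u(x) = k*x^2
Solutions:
 u(x) = C1 + C2*x + C3*x^2 + C4*x^3 - k*x^6/1440


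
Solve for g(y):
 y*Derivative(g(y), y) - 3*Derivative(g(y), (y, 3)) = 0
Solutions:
 g(y) = C1 + Integral(C2*airyai(3^(2/3)*y/3) + C3*airybi(3^(2/3)*y/3), y)


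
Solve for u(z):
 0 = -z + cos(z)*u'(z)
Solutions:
 u(z) = C1 + Integral(z/cos(z), z)


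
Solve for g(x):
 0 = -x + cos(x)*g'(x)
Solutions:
 g(x) = C1 + Integral(x/cos(x), x)


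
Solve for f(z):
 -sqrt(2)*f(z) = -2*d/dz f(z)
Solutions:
 f(z) = C1*exp(sqrt(2)*z/2)


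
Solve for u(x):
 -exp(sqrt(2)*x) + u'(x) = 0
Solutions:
 u(x) = C1 + sqrt(2)*exp(sqrt(2)*x)/2


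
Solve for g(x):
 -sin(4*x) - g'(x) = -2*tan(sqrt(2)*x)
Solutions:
 g(x) = C1 - sqrt(2)*log(cos(sqrt(2)*x)) + cos(4*x)/4


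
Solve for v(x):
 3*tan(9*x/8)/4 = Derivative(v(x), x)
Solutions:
 v(x) = C1 - 2*log(cos(9*x/8))/3


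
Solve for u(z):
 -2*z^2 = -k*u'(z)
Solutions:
 u(z) = C1 + 2*z^3/(3*k)


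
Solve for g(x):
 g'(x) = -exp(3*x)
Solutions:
 g(x) = C1 - exp(3*x)/3


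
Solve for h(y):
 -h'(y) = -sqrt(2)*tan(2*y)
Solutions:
 h(y) = C1 - sqrt(2)*log(cos(2*y))/2


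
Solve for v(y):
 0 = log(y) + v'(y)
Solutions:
 v(y) = C1 - y*log(y) + y


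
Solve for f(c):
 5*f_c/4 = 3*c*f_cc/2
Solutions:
 f(c) = C1 + C2*c^(11/6)


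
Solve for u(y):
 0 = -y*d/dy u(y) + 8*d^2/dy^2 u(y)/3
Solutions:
 u(y) = C1 + C2*erfi(sqrt(3)*y/4)


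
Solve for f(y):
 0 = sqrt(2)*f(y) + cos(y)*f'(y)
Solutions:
 f(y) = C1*(sin(y) - 1)^(sqrt(2)/2)/(sin(y) + 1)^(sqrt(2)/2)


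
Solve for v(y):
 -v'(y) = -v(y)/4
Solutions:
 v(y) = C1*exp(y/4)


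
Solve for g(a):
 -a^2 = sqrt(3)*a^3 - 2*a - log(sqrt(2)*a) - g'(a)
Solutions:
 g(a) = C1 + sqrt(3)*a^4/4 + a^3/3 - a^2 - a*log(a) - a*log(2)/2 + a


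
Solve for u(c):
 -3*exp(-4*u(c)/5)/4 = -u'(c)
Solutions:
 u(c) = 5*log(-I*(C1 + 3*c/5)^(1/4))
 u(c) = 5*log(I*(C1 + 3*c/5)^(1/4))
 u(c) = 5*log(-(C1 + 3*c/5)^(1/4))
 u(c) = 5*log(C1 + 3*c/5)/4


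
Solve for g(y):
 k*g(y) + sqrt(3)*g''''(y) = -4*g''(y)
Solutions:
 g(y) = C1*exp(-3^(3/4)*y*sqrt(-sqrt(-sqrt(3)*k + 4) - 2)/3) + C2*exp(3^(3/4)*y*sqrt(-sqrt(-sqrt(3)*k + 4) - 2)/3) + C3*exp(-3^(3/4)*y*sqrt(sqrt(-sqrt(3)*k + 4) - 2)/3) + C4*exp(3^(3/4)*y*sqrt(sqrt(-sqrt(3)*k + 4) - 2)/3)


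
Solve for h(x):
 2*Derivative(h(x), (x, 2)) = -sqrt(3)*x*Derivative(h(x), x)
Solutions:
 h(x) = C1 + C2*erf(3^(1/4)*x/2)


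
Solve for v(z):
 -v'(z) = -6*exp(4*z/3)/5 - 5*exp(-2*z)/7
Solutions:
 v(z) = C1 + 9*exp(4*z/3)/10 - 5*exp(-2*z)/14


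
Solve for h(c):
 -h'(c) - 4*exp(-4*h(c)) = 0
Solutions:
 h(c) = log(-I*(C1 - 16*c)^(1/4))
 h(c) = log(I*(C1 - 16*c)^(1/4))
 h(c) = log(-(C1 - 16*c)^(1/4))
 h(c) = log(C1 - 16*c)/4


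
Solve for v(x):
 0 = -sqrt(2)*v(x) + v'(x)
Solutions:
 v(x) = C1*exp(sqrt(2)*x)


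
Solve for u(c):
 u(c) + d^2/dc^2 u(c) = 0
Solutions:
 u(c) = C1*sin(c) + C2*cos(c)


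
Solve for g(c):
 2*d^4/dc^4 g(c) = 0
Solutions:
 g(c) = C1 + C2*c + C3*c^2 + C4*c^3


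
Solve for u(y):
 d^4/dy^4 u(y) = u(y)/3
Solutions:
 u(y) = C1*exp(-3^(3/4)*y/3) + C2*exp(3^(3/4)*y/3) + C3*sin(3^(3/4)*y/3) + C4*cos(3^(3/4)*y/3)


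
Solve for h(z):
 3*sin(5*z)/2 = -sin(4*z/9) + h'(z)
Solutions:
 h(z) = C1 - 9*cos(4*z/9)/4 - 3*cos(5*z)/10


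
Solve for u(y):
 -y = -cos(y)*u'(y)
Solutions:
 u(y) = C1 + Integral(y/cos(y), y)


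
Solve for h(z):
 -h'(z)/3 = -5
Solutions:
 h(z) = C1 + 15*z


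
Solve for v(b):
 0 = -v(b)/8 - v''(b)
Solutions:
 v(b) = C1*sin(sqrt(2)*b/4) + C2*cos(sqrt(2)*b/4)


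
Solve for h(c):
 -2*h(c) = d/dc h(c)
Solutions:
 h(c) = C1*exp(-2*c)


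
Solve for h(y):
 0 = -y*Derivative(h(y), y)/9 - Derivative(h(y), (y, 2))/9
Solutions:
 h(y) = C1 + C2*erf(sqrt(2)*y/2)


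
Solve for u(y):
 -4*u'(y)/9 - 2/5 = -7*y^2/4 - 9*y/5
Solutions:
 u(y) = C1 + 21*y^3/16 + 81*y^2/40 - 9*y/10


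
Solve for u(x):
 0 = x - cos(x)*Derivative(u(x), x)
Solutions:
 u(x) = C1 + Integral(x/cos(x), x)


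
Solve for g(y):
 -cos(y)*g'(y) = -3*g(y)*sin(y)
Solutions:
 g(y) = C1/cos(y)^3


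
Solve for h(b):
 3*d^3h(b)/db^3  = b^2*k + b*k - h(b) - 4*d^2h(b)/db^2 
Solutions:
 h(b) = C1*exp(b*(-16 + 32*2^(1/3)/(9*sqrt(1497) + 371)^(1/3) + 2^(2/3)*(9*sqrt(1497) + 371)^(1/3))/36)*sin(2^(1/3)*sqrt(3)*b*(-2^(1/3)*(9*sqrt(1497) + 371)^(1/3) + 32/(9*sqrt(1497) + 371)^(1/3))/36) + C2*exp(b*(-16 + 32*2^(1/3)/(9*sqrt(1497) + 371)^(1/3) + 2^(2/3)*(9*sqrt(1497) + 371)^(1/3))/36)*cos(2^(1/3)*sqrt(3)*b*(-2^(1/3)*(9*sqrt(1497) + 371)^(1/3) + 32/(9*sqrt(1497) + 371)^(1/3))/36) + C3*exp(-b*(32*2^(1/3)/(9*sqrt(1497) + 371)^(1/3) + 8 + 2^(2/3)*(9*sqrt(1497) + 371)^(1/3))/18) + b^2*k + b*k - 8*k


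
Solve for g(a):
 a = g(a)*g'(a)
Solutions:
 g(a) = -sqrt(C1 + a^2)
 g(a) = sqrt(C1 + a^2)


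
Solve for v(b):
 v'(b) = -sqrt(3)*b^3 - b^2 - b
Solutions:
 v(b) = C1 - sqrt(3)*b^4/4 - b^3/3 - b^2/2


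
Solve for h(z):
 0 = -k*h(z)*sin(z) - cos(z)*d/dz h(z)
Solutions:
 h(z) = C1*exp(k*log(cos(z)))


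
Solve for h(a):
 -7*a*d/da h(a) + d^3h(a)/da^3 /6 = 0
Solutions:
 h(a) = C1 + Integral(C2*airyai(42^(1/3)*a) + C3*airybi(42^(1/3)*a), a)


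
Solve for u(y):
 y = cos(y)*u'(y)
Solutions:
 u(y) = C1 + Integral(y/cos(y), y)


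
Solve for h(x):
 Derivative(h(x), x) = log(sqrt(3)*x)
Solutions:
 h(x) = C1 + x*log(x) - x + x*log(3)/2


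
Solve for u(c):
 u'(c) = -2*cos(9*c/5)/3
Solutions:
 u(c) = C1 - 10*sin(9*c/5)/27


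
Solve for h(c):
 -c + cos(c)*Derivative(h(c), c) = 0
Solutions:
 h(c) = C1 + Integral(c/cos(c), c)


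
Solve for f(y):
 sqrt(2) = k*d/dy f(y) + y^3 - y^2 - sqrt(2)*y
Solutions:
 f(y) = C1 - y^4/(4*k) + y^3/(3*k) + sqrt(2)*y^2/(2*k) + sqrt(2)*y/k


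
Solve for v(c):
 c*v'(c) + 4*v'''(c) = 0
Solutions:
 v(c) = C1 + Integral(C2*airyai(-2^(1/3)*c/2) + C3*airybi(-2^(1/3)*c/2), c)


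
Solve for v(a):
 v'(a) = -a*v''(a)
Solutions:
 v(a) = C1 + C2*log(a)


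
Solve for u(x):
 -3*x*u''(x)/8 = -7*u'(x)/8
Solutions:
 u(x) = C1 + C2*x^(10/3)


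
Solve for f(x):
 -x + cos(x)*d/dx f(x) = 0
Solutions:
 f(x) = C1 + Integral(x/cos(x), x)


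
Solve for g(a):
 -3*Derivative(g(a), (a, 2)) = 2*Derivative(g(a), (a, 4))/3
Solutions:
 g(a) = C1 + C2*a + C3*sin(3*sqrt(2)*a/2) + C4*cos(3*sqrt(2)*a/2)


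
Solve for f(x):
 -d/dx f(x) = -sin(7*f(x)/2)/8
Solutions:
 -x/8 + log(cos(7*f(x)/2) - 1)/7 - log(cos(7*f(x)/2) + 1)/7 = C1


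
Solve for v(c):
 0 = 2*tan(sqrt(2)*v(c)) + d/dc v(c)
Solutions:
 v(c) = sqrt(2)*(pi - asin(C1*exp(-2*sqrt(2)*c)))/2
 v(c) = sqrt(2)*asin(C1*exp(-2*sqrt(2)*c))/2


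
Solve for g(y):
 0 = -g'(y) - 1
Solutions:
 g(y) = C1 - y


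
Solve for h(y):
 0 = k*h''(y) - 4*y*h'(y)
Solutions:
 h(y) = C1 + C2*erf(sqrt(2)*y*sqrt(-1/k))/sqrt(-1/k)


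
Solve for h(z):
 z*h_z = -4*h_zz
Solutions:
 h(z) = C1 + C2*erf(sqrt(2)*z/4)


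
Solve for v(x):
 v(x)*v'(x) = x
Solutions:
 v(x) = -sqrt(C1 + x^2)
 v(x) = sqrt(C1 + x^2)


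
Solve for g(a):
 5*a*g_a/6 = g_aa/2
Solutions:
 g(a) = C1 + C2*erfi(sqrt(30)*a/6)


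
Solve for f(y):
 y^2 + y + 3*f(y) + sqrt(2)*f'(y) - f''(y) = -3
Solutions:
 f(y) = C1*exp(y*(-sqrt(14) + sqrt(2))/2) + C2*exp(y*(sqrt(2) + sqrt(14))/2) - y^2/3 - y/3 + 2*sqrt(2)*y/9 - 37/27 + sqrt(2)/9


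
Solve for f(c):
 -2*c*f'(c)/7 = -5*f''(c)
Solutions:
 f(c) = C1 + C2*erfi(sqrt(35)*c/35)


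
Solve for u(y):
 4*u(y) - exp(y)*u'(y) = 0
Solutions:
 u(y) = C1*exp(-4*exp(-y))


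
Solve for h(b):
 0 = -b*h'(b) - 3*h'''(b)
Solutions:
 h(b) = C1 + Integral(C2*airyai(-3^(2/3)*b/3) + C3*airybi(-3^(2/3)*b/3), b)


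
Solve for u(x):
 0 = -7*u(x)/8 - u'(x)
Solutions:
 u(x) = C1*exp(-7*x/8)


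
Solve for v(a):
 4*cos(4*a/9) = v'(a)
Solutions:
 v(a) = C1 + 9*sin(4*a/9)


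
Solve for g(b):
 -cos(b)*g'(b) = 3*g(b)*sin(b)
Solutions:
 g(b) = C1*cos(b)^3


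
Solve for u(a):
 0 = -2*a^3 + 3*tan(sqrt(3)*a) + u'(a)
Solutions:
 u(a) = C1 + a^4/2 + sqrt(3)*log(cos(sqrt(3)*a))


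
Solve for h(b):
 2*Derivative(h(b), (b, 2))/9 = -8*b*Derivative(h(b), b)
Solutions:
 h(b) = C1 + C2*erf(3*sqrt(2)*b)


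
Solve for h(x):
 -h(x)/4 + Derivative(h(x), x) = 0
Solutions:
 h(x) = C1*exp(x/4)


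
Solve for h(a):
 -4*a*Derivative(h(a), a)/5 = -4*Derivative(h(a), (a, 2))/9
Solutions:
 h(a) = C1 + C2*erfi(3*sqrt(10)*a/10)


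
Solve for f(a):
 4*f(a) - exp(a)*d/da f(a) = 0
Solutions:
 f(a) = C1*exp(-4*exp(-a))


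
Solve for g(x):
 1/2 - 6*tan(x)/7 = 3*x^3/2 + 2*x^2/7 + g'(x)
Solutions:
 g(x) = C1 - 3*x^4/8 - 2*x^3/21 + x/2 + 6*log(cos(x))/7


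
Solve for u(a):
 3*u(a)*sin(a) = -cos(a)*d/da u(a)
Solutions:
 u(a) = C1*cos(a)^3


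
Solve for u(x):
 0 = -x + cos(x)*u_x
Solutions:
 u(x) = C1 + Integral(x/cos(x), x)


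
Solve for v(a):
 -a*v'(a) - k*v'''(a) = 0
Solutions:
 v(a) = C1 + Integral(C2*airyai(a*(-1/k)^(1/3)) + C3*airybi(a*(-1/k)^(1/3)), a)


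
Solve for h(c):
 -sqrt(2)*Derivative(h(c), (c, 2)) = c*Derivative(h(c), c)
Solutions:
 h(c) = C1 + C2*erf(2^(1/4)*c/2)


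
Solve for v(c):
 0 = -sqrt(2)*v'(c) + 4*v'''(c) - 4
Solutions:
 v(c) = C1 + C2*exp(-2^(1/4)*c/2) + C3*exp(2^(1/4)*c/2) - 2*sqrt(2)*c


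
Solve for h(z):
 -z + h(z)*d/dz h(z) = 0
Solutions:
 h(z) = -sqrt(C1 + z^2)
 h(z) = sqrt(C1 + z^2)


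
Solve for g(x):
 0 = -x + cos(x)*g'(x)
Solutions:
 g(x) = C1 + Integral(x/cos(x), x)


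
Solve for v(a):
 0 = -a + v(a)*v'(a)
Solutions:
 v(a) = -sqrt(C1 + a^2)
 v(a) = sqrt(C1 + a^2)


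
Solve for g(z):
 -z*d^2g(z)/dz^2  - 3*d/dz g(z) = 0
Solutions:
 g(z) = C1 + C2/z^2


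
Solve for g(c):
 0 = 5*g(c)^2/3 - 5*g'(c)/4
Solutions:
 g(c) = -3/(C1 + 4*c)


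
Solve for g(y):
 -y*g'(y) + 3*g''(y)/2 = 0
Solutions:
 g(y) = C1 + C2*erfi(sqrt(3)*y/3)


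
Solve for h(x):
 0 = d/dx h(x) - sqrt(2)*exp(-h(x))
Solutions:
 h(x) = log(C1 + sqrt(2)*x)


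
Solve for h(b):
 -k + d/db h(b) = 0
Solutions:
 h(b) = C1 + b*k


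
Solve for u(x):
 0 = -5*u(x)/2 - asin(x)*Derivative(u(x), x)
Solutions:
 u(x) = C1*exp(-5*Integral(1/asin(x), x)/2)


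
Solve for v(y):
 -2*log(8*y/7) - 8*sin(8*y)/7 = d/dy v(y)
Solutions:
 v(y) = C1 - 2*y*log(y) - 6*y*log(2) + 2*y + 2*y*log(7) + cos(8*y)/7


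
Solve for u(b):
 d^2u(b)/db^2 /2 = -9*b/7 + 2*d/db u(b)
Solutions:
 u(b) = C1 + C2*exp(4*b) + 9*b^2/28 + 9*b/56


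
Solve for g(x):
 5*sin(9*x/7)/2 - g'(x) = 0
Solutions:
 g(x) = C1 - 35*cos(9*x/7)/18


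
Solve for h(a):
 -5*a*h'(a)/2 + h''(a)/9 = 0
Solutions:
 h(a) = C1 + C2*erfi(3*sqrt(5)*a/2)


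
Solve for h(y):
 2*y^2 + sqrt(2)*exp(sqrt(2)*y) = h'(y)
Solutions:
 h(y) = C1 + 2*y^3/3 + exp(sqrt(2)*y)


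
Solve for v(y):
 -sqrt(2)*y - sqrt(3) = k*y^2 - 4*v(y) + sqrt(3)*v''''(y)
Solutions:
 v(y) = C1*exp(-sqrt(2)*3^(7/8)*y/3) + C2*exp(sqrt(2)*3^(7/8)*y/3) + C3*sin(sqrt(2)*3^(7/8)*y/3) + C4*cos(sqrt(2)*3^(7/8)*y/3) + k*y^2/4 + sqrt(2)*y/4 + sqrt(3)/4


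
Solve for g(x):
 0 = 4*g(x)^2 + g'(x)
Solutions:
 g(x) = 1/(C1 + 4*x)


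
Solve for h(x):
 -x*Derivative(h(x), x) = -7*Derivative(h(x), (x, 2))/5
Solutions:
 h(x) = C1 + C2*erfi(sqrt(70)*x/14)


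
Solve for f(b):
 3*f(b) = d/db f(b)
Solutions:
 f(b) = C1*exp(3*b)


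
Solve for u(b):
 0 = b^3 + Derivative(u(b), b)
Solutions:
 u(b) = C1 - b^4/4


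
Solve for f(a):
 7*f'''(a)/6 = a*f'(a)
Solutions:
 f(a) = C1 + Integral(C2*airyai(6^(1/3)*7^(2/3)*a/7) + C3*airybi(6^(1/3)*7^(2/3)*a/7), a)


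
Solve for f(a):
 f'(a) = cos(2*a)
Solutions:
 f(a) = C1 + sin(2*a)/2


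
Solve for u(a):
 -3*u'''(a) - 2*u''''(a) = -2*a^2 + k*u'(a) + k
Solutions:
 u(a) = C1 + C2*exp(-a*((2*k + sqrt((2*k + 1)^2 - 1) + 1)^(1/3) + 1 + (2*k + sqrt((2*k + 1)^2 - 1) + 1)^(-1/3))/2) + C3*exp(a*((2*k + sqrt((2*k + 1)^2 - 1) + 1)^(1/3)/4 - sqrt(3)*I*(2*k + sqrt((2*k + 1)^2 - 1) + 1)^(1/3)/4 - 1/2 - 1/((-1 + sqrt(3)*I)*(2*k + sqrt((2*k + 1)^2 - 1) + 1)^(1/3)))) + C4*exp(a*((2*k + sqrt((2*k + 1)^2 - 1) + 1)^(1/3)/4 + sqrt(3)*I*(2*k + sqrt((2*k + 1)^2 - 1) + 1)^(1/3)/4 - 1/2 + 1/((1 + sqrt(3)*I)*(2*k + sqrt((2*k + 1)^2 - 1) + 1)^(1/3)))) + 2*a^3/(3*k) - a - 12*a/k^2


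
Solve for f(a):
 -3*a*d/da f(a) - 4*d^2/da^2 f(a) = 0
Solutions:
 f(a) = C1 + C2*erf(sqrt(6)*a/4)


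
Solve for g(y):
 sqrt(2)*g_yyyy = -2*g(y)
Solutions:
 g(y) = (C1*sin(2^(5/8)*y/2) + C2*cos(2^(5/8)*y/2))*exp(-2^(5/8)*y/2) + (C3*sin(2^(5/8)*y/2) + C4*cos(2^(5/8)*y/2))*exp(2^(5/8)*y/2)


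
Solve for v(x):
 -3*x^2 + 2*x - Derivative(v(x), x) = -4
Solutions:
 v(x) = C1 - x^3 + x^2 + 4*x


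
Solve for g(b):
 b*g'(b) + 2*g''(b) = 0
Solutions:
 g(b) = C1 + C2*erf(b/2)


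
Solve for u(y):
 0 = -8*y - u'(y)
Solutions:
 u(y) = C1 - 4*y^2


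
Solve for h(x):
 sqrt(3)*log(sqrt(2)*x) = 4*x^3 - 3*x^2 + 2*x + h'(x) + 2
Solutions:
 h(x) = C1 - x^4 + x^3 - x^2 + sqrt(3)*x*log(x) - 2*x - sqrt(3)*x + sqrt(3)*x*log(2)/2


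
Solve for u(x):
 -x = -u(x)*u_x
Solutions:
 u(x) = -sqrt(C1 + x^2)
 u(x) = sqrt(C1 + x^2)


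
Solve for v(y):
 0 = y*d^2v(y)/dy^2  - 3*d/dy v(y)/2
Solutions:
 v(y) = C1 + C2*y^(5/2)


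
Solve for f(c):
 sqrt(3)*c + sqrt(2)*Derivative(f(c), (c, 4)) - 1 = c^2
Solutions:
 f(c) = C1 + C2*c + C3*c^2 + C4*c^3 + sqrt(2)*c^6/720 - sqrt(6)*c^5/240 + sqrt(2)*c^4/48


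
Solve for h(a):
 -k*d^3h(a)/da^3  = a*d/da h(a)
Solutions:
 h(a) = C1 + Integral(C2*airyai(a*(-1/k)^(1/3)) + C3*airybi(a*(-1/k)^(1/3)), a)


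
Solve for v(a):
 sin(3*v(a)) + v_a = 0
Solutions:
 v(a) = -acos((-C1 - exp(6*a))/(C1 - exp(6*a)))/3 + 2*pi/3
 v(a) = acos((-C1 - exp(6*a))/(C1 - exp(6*a)))/3


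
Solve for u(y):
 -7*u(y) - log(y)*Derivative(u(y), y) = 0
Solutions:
 u(y) = C1*exp(-7*li(y))


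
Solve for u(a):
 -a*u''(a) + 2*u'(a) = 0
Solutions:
 u(a) = C1 + C2*a^3


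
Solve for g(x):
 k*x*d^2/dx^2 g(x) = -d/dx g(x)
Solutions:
 g(x) = C1 + x^(((re(k) - 1)*re(k) + im(k)^2)/(re(k)^2 + im(k)^2))*(C2*sin(log(x)*Abs(im(k))/(re(k)^2 + im(k)^2)) + C3*cos(log(x)*im(k)/(re(k)^2 + im(k)^2)))


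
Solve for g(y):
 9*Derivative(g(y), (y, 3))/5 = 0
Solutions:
 g(y) = C1 + C2*y + C3*y^2


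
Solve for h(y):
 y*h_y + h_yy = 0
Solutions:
 h(y) = C1 + C2*erf(sqrt(2)*y/2)


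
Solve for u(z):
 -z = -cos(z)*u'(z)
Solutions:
 u(z) = C1 + Integral(z/cos(z), z)


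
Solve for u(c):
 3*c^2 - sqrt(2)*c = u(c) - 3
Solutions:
 u(c) = 3*c^2 - sqrt(2)*c + 3


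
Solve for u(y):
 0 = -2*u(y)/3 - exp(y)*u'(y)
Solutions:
 u(y) = C1*exp(2*exp(-y)/3)


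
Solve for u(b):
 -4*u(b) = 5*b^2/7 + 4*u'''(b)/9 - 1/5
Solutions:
 u(b) = C3*exp(-3^(2/3)*b) - 5*b^2/28 + (C1*sin(3*3^(1/6)*b/2) + C2*cos(3*3^(1/6)*b/2))*exp(3^(2/3)*b/2) + 1/20


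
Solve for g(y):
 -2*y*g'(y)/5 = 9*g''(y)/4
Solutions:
 g(y) = C1 + C2*erf(2*sqrt(5)*y/15)


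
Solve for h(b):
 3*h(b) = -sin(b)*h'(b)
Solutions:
 h(b) = C1*(cos(b) + 1)^(3/2)/(cos(b) - 1)^(3/2)


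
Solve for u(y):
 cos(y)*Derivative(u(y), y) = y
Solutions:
 u(y) = C1 + Integral(y/cos(y), y)


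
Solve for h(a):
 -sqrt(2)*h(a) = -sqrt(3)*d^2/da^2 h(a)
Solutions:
 h(a) = C1*exp(-2^(1/4)*3^(3/4)*a/3) + C2*exp(2^(1/4)*3^(3/4)*a/3)


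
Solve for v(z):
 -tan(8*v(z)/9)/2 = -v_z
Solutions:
 v(z) = -9*asin(C1*exp(4*z/9))/8 + 9*pi/8
 v(z) = 9*asin(C1*exp(4*z/9))/8


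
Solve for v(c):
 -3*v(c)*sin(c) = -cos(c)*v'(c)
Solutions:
 v(c) = C1/cos(c)^3


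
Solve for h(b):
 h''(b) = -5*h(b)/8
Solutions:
 h(b) = C1*sin(sqrt(10)*b/4) + C2*cos(sqrt(10)*b/4)


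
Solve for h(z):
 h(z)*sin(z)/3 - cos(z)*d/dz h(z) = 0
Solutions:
 h(z) = C1/cos(z)^(1/3)


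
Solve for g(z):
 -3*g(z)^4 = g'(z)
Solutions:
 g(z) = (-3^(2/3) - 3*3^(1/6)*I)*(1/(C1 + 3*z))^(1/3)/6
 g(z) = (-3^(2/3) + 3*3^(1/6)*I)*(1/(C1 + 3*z))^(1/3)/6
 g(z) = (1/(C1 + 9*z))^(1/3)


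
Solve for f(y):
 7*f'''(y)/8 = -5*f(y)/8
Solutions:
 f(y) = C3*exp(-5^(1/3)*7^(2/3)*y/7) + (C1*sin(sqrt(3)*5^(1/3)*7^(2/3)*y/14) + C2*cos(sqrt(3)*5^(1/3)*7^(2/3)*y/14))*exp(5^(1/3)*7^(2/3)*y/14)


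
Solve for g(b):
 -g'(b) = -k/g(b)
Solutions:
 g(b) = -sqrt(C1 + 2*b*k)
 g(b) = sqrt(C1 + 2*b*k)


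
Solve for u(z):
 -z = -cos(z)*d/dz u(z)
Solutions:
 u(z) = C1 + Integral(z/cos(z), z)


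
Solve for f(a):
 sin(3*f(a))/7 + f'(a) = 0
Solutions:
 a/7 + log(cos(3*f(a)) - 1)/6 - log(cos(3*f(a)) + 1)/6 = C1


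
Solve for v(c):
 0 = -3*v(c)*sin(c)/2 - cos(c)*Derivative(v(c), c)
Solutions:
 v(c) = C1*cos(c)^(3/2)


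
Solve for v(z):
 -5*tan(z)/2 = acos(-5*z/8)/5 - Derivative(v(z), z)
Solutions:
 v(z) = C1 + z*acos(-5*z/8)/5 + sqrt(64 - 25*z^2)/25 - 5*log(cos(z))/2


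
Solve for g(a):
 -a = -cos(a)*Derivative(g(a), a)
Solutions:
 g(a) = C1 + Integral(a/cos(a), a)


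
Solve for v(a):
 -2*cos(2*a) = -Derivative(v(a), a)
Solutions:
 v(a) = C1 + sin(2*a)


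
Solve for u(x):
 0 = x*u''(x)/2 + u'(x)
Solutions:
 u(x) = C1 + C2/x


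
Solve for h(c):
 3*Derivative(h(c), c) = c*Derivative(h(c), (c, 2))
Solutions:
 h(c) = C1 + C2*c^4


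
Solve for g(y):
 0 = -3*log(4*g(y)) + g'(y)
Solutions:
 -Integral(1/(log(_y) + 2*log(2)), (_y, g(y)))/3 = C1 - y


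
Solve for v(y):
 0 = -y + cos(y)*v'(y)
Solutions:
 v(y) = C1 + Integral(y/cos(y), y)


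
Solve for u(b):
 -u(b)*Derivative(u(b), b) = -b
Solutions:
 u(b) = -sqrt(C1 + b^2)
 u(b) = sqrt(C1 + b^2)


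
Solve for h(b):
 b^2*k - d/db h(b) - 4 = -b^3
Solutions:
 h(b) = C1 + b^4/4 + b^3*k/3 - 4*b


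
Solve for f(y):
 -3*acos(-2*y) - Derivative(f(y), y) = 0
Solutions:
 f(y) = C1 - 3*y*acos(-2*y) - 3*sqrt(1 - 4*y^2)/2


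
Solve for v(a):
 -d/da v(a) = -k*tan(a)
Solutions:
 v(a) = C1 - k*log(cos(a))


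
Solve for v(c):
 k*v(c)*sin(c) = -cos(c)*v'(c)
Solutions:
 v(c) = C1*exp(k*log(cos(c)))


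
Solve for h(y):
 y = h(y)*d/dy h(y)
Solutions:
 h(y) = -sqrt(C1 + y^2)
 h(y) = sqrt(C1 + y^2)


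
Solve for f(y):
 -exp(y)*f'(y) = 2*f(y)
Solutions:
 f(y) = C1*exp(2*exp(-y))


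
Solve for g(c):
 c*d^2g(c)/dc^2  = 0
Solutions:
 g(c) = C1 + C2*c


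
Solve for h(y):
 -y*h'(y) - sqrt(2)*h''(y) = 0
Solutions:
 h(y) = C1 + C2*erf(2^(1/4)*y/2)


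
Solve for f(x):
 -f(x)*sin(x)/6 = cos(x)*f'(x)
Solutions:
 f(x) = C1*cos(x)^(1/6)


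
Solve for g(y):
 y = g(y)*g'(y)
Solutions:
 g(y) = -sqrt(C1 + y^2)
 g(y) = sqrt(C1 + y^2)


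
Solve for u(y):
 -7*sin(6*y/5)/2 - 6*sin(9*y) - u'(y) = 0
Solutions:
 u(y) = C1 + 35*cos(6*y/5)/12 + 2*cos(9*y)/3


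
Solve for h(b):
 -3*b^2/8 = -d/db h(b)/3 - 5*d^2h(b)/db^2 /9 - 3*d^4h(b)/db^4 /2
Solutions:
 h(b) = C1 + C2*exp(-b*(-9*(3 + sqrt(7561)/27)^(1/3) + 10/(3 + sqrt(7561)/27)^(1/3))/54)*sin(sqrt(3)*b*(10/(3 + sqrt(7561)/27)^(1/3) + 9*(3 + sqrt(7561)/27)^(1/3))/54) + C3*exp(-b*(-9*(3 + sqrt(7561)/27)^(1/3) + 10/(3 + sqrt(7561)/27)^(1/3))/54)*cos(sqrt(3)*b*(10/(3 + sqrt(7561)/27)^(1/3) + 9*(3 + sqrt(7561)/27)^(1/3))/54) + C4*exp(b*(-9*(3 + sqrt(7561)/27)^(1/3) + 10/(3 + sqrt(7561)/27)^(1/3))/27) + 3*b^3/8 - 15*b^2/8 + 25*b/4


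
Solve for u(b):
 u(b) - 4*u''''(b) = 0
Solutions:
 u(b) = C1*exp(-sqrt(2)*b/2) + C2*exp(sqrt(2)*b/2) + C3*sin(sqrt(2)*b/2) + C4*cos(sqrt(2)*b/2)


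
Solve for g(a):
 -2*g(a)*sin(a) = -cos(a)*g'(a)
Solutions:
 g(a) = C1/cos(a)^2


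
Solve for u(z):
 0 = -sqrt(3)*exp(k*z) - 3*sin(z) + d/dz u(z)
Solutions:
 u(z) = C1 - 3*cos(z) + sqrt(3)*exp(k*z)/k


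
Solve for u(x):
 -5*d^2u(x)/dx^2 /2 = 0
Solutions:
 u(x) = C1 + C2*x


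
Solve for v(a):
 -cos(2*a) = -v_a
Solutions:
 v(a) = C1 + sin(2*a)/2


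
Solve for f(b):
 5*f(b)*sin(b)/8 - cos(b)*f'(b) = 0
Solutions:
 f(b) = C1/cos(b)^(5/8)


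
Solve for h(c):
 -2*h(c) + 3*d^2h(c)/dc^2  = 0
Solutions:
 h(c) = C1*exp(-sqrt(6)*c/3) + C2*exp(sqrt(6)*c/3)


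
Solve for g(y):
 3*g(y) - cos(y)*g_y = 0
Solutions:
 g(y) = C1*(sin(y) + 1)^(3/2)/(sin(y) - 1)^(3/2)


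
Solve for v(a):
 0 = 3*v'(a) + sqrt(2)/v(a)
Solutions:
 v(a) = -sqrt(C1 - 6*sqrt(2)*a)/3
 v(a) = sqrt(C1 - 6*sqrt(2)*a)/3


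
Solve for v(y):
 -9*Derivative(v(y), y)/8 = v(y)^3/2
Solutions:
 v(y) = -3*sqrt(2)*sqrt(-1/(C1 - 4*y))/2
 v(y) = 3*sqrt(2)*sqrt(-1/(C1 - 4*y))/2


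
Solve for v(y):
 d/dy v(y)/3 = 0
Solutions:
 v(y) = C1


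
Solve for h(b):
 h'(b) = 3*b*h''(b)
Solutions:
 h(b) = C1 + C2*b^(4/3)


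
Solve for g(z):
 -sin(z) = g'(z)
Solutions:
 g(z) = C1 + cos(z)


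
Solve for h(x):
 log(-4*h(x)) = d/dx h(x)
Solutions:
 -Integral(1/(log(-_y) + 2*log(2)), (_y, h(x))) = C1 - x


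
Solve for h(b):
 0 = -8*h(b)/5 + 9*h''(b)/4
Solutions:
 h(b) = C1*exp(-4*sqrt(10)*b/15) + C2*exp(4*sqrt(10)*b/15)


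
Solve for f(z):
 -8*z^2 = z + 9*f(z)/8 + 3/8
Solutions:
 f(z) = -64*z^2/9 - 8*z/9 - 1/3


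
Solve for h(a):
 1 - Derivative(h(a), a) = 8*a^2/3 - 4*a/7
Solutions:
 h(a) = C1 - 8*a^3/9 + 2*a^2/7 + a


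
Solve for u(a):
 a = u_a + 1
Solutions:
 u(a) = C1 + a^2/2 - a


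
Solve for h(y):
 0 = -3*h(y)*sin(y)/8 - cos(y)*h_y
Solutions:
 h(y) = C1*cos(y)^(3/8)


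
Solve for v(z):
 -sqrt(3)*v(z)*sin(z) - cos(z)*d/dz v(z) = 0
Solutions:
 v(z) = C1*cos(z)^(sqrt(3))


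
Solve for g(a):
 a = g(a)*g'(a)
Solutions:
 g(a) = -sqrt(C1 + a^2)
 g(a) = sqrt(C1 + a^2)


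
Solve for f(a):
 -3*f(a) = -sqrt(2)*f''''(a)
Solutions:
 f(a) = C1*exp(-2^(7/8)*3^(1/4)*a/2) + C2*exp(2^(7/8)*3^(1/4)*a/2) + C3*sin(2^(7/8)*3^(1/4)*a/2) + C4*cos(2^(7/8)*3^(1/4)*a/2)


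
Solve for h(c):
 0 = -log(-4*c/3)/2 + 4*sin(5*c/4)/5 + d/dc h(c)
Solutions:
 h(c) = C1 + c*log(-c)/2 - c*log(3)/2 - c/2 + c*log(2) + 16*cos(5*c/4)/25


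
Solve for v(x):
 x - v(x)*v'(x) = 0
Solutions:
 v(x) = -sqrt(C1 + x^2)
 v(x) = sqrt(C1 + x^2)


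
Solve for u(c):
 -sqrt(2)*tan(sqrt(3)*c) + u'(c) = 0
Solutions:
 u(c) = C1 - sqrt(6)*log(cos(sqrt(3)*c))/3


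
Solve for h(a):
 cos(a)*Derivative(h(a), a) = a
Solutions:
 h(a) = C1 + Integral(a/cos(a), a)


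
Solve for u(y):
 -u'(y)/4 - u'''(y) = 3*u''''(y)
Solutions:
 u(y) = C1 + C2*exp(y*(-4 + 4/(9*sqrt(777) + 251)^(1/3) + (9*sqrt(777) + 251)^(1/3))/36)*sin(sqrt(3)*y*(-(9*sqrt(777) + 251)^(1/3) + 4/(9*sqrt(777) + 251)^(1/3))/36) + C3*exp(y*(-4 + 4/(9*sqrt(777) + 251)^(1/3) + (9*sqrt(777) + 251)^(1/3))/36)*cos(sqrt(3)*y*(-(9*sqrt(777) + 251)^(1/3) + 4/(9*sqrt(777) + 251)^(1/3))/36) + C4*exp(-y*(4/(9*sqrt(777) + 251)^(1/3) + 2 + (9*sqrt(777) + 251)^(1/3))/18)


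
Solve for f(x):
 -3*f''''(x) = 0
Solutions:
 f(x) = C1 + C2*x + C3*x^2 + C4*x^3


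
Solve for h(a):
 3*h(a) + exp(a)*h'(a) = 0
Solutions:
 h(a) = C1*exp(3*exp(-a))


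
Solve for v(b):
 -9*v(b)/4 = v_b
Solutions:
 v(b) = C1*exp(-9*b/4)


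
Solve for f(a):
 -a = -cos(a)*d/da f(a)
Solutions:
 f(a) = C1 + Integral(a/cos(a), a)


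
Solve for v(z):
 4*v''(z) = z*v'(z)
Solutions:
 v(z) = C1 + C2*erfi(sqrt(2)*z/4)


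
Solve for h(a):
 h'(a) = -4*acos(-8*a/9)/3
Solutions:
 h(a) = C1 - 4*a*acos(-8*a/9)/3 - sqrt(81 - 64*a^2)/6


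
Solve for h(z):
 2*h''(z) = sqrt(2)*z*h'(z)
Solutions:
 h(z) = C1 + C2*erfi(2^(1/4)*z/2)


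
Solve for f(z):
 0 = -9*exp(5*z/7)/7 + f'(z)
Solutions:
 f(z) = C1 + 9*exp(5*z/7)/5


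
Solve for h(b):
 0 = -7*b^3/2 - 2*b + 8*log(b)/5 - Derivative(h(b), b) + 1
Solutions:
 h(b) = C1 - 7*b^4/8 - b^2 + 8*b*log(b)/5 - 3*b/5
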